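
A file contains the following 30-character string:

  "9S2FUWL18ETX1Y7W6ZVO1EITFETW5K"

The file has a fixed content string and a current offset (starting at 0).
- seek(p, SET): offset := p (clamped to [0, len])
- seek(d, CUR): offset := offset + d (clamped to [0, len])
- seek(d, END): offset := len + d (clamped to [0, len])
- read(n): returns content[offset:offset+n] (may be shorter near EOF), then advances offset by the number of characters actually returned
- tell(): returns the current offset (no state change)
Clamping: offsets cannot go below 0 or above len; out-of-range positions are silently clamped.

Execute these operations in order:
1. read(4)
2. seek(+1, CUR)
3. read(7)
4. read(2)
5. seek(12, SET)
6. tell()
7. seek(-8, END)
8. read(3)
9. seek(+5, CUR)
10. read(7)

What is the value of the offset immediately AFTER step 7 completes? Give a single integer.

After 1 (read(4)): returned '9S2F', offset=4
After 2 (seek(+1, CUR)): offset=5
After 3 (read(7)): returned 'WL18ETX', offset=12
After 4 (read(2)): returned '1Y', offset=14
After 5 (seek(12, SET)): offset=12
After 6 (tell()): offset=12
After 7 (seek(-8, END)): offset=22

Answer: 22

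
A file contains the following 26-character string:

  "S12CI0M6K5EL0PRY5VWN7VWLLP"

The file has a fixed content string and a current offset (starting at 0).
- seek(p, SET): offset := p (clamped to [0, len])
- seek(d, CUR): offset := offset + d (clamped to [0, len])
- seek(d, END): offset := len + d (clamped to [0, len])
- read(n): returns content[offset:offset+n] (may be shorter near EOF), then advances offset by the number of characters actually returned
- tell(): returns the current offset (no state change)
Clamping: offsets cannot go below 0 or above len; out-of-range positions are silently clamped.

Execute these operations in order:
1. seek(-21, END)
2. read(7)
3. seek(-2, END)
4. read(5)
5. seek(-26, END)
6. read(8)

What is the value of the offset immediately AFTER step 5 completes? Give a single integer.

After 1 (seek(-21, END)): offset=5
After 2 (read(7)): returned '0M6K5EL', offset=12
After 3 (seek(-2, END)): offset=24
After 4 (read(5)): returned 'LP', offset=26
After 5 (seek(-26, END)): offset=0

Answer: 0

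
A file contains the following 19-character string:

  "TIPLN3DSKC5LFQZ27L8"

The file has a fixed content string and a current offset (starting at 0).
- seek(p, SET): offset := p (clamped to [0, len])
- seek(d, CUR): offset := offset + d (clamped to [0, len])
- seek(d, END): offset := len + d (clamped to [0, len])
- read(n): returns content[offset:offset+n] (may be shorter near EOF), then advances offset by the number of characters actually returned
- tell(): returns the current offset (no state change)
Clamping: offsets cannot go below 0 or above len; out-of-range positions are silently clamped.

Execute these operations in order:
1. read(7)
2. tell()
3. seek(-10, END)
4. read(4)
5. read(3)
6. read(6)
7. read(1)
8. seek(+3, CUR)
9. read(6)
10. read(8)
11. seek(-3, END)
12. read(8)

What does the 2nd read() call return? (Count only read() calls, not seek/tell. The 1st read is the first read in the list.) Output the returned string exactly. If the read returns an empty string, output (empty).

After 1 (read(7)): returned 'TIPLN3D', offset=7
After 2 (tell()): offset=7
After 3 (seek(-10, END)): offset=9
After 4 (read(4)): returned 'C5LF', offset=13
After 5 (read(3)): returned 'QZ2', offset=16
After 6 (read(6)): returned '7L8', offset=19
After 7 (read(1)): returned '', offset=19
After 8 (seek(+3, CUR)): offset=19
After 9 (read(6)): returned '', offset=19
After 10 (read(8)): returned '', offset=19
After 11 (seek(-3, END)): offset=16
After 12 (read(8)): returned '7L8', offset=19

Answer: C5LF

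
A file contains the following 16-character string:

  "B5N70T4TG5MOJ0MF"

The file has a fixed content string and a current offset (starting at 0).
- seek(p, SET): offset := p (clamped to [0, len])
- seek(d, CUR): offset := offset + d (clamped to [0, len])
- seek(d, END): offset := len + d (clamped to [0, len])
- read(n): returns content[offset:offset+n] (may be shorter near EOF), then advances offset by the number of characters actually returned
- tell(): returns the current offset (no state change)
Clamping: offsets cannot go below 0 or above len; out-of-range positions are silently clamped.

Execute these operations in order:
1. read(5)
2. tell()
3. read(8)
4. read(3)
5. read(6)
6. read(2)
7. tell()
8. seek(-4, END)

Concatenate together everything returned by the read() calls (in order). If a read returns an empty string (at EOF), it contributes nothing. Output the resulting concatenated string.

After 1 (read(5)): returned 'B5N70', offset=5
After 2 (tell()): offset=5
After 3 (read(8)): returned 'T4TG5MOJ', offset=13
After 4 (read(3)): returned '0MF', offset=16
After 5 (read(6)): returned '', offset=16
After 6 (read(2)): returned '', offset=16
After 7 (tell()): offset=16
After 8 (seek(-4, END)): offset=12

Answer: B5N70T4TG5MOJ0MF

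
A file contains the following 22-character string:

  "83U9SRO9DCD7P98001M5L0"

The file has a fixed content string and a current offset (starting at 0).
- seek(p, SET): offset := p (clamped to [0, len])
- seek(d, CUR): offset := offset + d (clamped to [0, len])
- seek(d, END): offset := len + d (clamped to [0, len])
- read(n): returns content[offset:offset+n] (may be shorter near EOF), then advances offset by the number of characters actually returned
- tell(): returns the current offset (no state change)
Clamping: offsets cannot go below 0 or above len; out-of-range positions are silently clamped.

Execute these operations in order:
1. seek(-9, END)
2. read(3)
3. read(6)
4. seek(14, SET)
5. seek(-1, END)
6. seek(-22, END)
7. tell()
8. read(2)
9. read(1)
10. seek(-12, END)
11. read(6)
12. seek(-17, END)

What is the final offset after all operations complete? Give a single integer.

After 1 (seek(-9, END)): offset=13
After 2 (read(3)): returned '980', offset=16
After 3 (read(6)): returned '01M5L0', offset=22
After 4 (seek(14, SET)): offset=14
After 5 (seek(-1, END)): offset=21
After 6 (seek(-22, END)): offset=0
After 7 (tell()): offset=0
After 8 (read(2)): returned '83', offset=2
After 9 (read(1)): returned 'U', offset=3
After 10 (seek(-12, END)): offset=10
After 11 (read(6)): returned 'D7P980', offset=16
After 12 (seek(-17, END)): offset=5

Answer: 5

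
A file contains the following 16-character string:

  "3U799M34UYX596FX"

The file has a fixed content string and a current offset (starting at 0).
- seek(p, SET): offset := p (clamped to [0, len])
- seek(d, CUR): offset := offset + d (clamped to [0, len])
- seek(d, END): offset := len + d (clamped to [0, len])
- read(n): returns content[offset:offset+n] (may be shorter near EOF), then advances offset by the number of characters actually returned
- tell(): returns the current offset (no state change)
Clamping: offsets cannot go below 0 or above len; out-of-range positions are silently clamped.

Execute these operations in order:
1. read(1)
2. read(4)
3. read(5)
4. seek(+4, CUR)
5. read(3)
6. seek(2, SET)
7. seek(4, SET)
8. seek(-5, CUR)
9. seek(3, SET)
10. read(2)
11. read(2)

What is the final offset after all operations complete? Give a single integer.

After 1 (read(1)): returned '3', offset=1
After 2 (read(4)): returned 'U799', offset=5
After 3 (read(5)): returned 'M34UY', offset=10
After 4 (seek(+4, CUR)): offset=14
After 5 (read(3)): returned 'FX', offset=16
After 6 (seek(2, SET)): offset=2
After 7 (seek(4, SET)): offset=4
After 8 (seek(-5, CUR)): offset=0
After 9 (seek(3, SET)): offset=3
After 10 (read(2)): returned '99', offset=5
After 11 (read(2)): returned 'M3', offset=7

Answer: 7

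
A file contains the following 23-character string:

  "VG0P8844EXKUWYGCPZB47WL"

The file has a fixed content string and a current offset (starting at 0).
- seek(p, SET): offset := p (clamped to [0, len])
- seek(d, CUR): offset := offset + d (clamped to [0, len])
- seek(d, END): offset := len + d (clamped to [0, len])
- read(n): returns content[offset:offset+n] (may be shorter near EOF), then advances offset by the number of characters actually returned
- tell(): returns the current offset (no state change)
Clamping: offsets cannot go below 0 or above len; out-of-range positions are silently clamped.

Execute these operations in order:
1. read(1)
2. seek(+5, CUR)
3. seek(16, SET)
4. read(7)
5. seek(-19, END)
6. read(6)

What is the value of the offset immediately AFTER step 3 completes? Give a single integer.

After 1 (read(1)): returned 'V', offset=1
After 2 (seek(+5, CUR)): offset=6
After 3 (seek(16, SET)): offset=16

Answer: 16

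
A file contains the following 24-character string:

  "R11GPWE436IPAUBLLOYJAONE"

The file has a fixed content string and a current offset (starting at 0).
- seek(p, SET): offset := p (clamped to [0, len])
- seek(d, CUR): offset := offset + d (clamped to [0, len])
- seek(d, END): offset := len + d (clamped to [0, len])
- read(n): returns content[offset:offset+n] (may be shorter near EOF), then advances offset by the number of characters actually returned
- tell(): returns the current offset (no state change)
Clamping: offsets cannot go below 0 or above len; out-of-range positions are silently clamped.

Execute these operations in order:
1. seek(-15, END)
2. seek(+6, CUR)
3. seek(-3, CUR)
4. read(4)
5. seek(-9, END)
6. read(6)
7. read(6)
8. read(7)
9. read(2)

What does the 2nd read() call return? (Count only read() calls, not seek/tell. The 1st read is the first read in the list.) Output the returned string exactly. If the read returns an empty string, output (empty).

Answer: LLOYJA

Derivation:
After 1 (seek(-15, END)): offset=9
After 2 (seek(+6, CUR)): offset=15
After 3 (seek(-3, CUR)): offset=12
After 4 (read(4)): returned 'AUBL', offset=16
After 5 (seek(-9, END)): offset=15
After 6 (read(6)): returned 'LLOYJA', offset=21
After 7 (read(6)): returned 'ONE', offset=24
After 8 (read(7)): returned '', offset=24
After 9 (read(2)): returned '', offset=24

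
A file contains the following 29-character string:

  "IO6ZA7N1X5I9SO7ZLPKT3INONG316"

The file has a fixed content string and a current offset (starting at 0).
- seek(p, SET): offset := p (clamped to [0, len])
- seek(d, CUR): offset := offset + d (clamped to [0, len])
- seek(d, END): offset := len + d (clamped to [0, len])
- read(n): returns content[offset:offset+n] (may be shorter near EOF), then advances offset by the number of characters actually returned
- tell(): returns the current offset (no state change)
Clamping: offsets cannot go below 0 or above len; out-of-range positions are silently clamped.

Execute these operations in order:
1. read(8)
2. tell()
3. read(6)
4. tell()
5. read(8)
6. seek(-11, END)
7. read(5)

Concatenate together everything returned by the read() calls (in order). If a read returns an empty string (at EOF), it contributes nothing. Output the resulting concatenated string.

After 1 (read(8)): returned 'IO6ZA7N1', offset=8
After 2 (tell()): offset=8
After 3 (read(6)): returned 'X5I9SO', offset=14
After 4 (tell()): offset=14
After 5 (read(8)): returned '7ZLPKT3I', offset=22
After 6 (seek(-11, END)): offset=18
After 7 (read(5)): returned 'KT3IN', offset=23

Answer: IO6ZA7N1X5I9SO7ZLPKT3IKT3IN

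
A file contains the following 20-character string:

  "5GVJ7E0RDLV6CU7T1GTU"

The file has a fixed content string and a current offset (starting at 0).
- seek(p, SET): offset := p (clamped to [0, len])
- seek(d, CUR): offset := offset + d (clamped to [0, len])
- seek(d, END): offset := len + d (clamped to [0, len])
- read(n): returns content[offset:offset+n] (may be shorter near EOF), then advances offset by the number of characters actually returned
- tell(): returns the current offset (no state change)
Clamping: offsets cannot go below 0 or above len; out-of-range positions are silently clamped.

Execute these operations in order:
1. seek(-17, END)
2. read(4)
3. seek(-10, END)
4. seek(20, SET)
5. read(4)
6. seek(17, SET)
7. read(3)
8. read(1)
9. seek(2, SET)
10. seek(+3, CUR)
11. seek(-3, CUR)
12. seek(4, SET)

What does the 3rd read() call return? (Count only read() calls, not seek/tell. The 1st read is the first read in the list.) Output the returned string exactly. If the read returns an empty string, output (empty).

After 1 (seek(-17, END)): offset=3
After 2 (read(4)): returned 'J7E0', offset=7
After 3 (seek(-10, END)): offset=10
After 4 (seek(20, SET)): offset=20
After 5 (read(4)): returned '', offset=20
After 6 (seek(17, SET)): offset=17
After 7 (read(3)): returned 'GTU', offset=20
After 8 (read(1)): returned '', offset=20
After 9 (seek(2, SET)): offset=2
After 10 (seek(+3, CUR)): offset=5
After 11 (seek(-3, CUR)): offset=2
After 12 (seek(4, SET)): offset=4

Answer: GTU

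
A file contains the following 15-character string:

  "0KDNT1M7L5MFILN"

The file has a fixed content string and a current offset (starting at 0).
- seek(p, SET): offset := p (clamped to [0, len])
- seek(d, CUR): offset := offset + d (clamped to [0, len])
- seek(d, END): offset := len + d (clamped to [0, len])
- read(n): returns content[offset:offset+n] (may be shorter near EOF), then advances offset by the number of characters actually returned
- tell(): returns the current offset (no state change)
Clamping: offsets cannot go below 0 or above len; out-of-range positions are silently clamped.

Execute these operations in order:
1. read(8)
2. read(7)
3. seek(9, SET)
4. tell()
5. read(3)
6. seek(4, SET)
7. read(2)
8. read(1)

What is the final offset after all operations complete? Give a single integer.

After 1 (read(8)): returned '0KDNT1M7', offset=8
After 2 (read(7)): returned 'L5MFILN', offset=15
After 3 (seek(9, SET)): offset=9
After 4 (tell()): offset=9
After 5 (read(3)): returned '5MF', offset=12
After 6 (seek(4, SET)): offset=4
After 7 (read(2)): returned 'T1', offset=6
After 8 (read(1)): returned 'M', offset=7

Answer: 7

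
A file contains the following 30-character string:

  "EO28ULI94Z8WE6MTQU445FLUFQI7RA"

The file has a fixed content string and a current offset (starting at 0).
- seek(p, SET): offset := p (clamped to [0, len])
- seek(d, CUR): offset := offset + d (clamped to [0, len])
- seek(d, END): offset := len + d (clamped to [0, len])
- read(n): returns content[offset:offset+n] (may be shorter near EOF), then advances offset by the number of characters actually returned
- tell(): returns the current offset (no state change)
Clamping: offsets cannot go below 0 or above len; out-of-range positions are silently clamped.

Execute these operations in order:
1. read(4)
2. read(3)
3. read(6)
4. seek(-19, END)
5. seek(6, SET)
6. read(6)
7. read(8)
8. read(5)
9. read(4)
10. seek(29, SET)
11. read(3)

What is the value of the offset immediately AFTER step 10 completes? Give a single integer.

After 1 (read(4)): returned 'EO28', offset=4
After 2 (read(3)): returned 'ULI', offset=7
After 3 (read(6)): returned '94Z8WE', offset=13
After 4 (seek(-19, END)): offset=11
After 5 (seek(6, SET)): offset=6
After 6 (read(6)): returned 'I94Z8W', offset=12
After 7 (read(8)): returned 'E6MTQU44', offset=20
After 8 (read(5)): returned '5FLUF', offset=25
After 9 (read(4)): returned 'QI7R', offset=29
After 10 (seek(29, SET)): offset=29

Answer: 29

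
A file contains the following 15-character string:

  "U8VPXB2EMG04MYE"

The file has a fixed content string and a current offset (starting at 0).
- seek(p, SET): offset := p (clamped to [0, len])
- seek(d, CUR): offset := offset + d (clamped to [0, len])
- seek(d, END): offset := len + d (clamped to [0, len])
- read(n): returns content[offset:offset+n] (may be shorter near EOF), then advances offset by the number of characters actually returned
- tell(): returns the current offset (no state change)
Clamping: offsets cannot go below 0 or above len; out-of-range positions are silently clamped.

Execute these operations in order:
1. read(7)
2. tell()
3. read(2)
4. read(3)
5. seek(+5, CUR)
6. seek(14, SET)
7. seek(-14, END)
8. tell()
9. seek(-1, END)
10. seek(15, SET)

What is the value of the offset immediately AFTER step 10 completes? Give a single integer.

Answer: 15

Derivation:
After 1 (read(7)): returned 'U8VPXB2', offset=7
After 2 (tell()): offset=7
After 3 (read(2)): returned 'EM', offset=9
After 4 (read(3)): returned 'G04', offset=12
After 5 (seek(+5, CUR)): offset=15
After 6 (seek(14, SET)): offset=14
After 7 (seek(-14, END)): offset=1
After 8 (tell()): offset=1
After 9 (seek(-1, END)): offset=14
After 10 (seek(15, SET)): offset=15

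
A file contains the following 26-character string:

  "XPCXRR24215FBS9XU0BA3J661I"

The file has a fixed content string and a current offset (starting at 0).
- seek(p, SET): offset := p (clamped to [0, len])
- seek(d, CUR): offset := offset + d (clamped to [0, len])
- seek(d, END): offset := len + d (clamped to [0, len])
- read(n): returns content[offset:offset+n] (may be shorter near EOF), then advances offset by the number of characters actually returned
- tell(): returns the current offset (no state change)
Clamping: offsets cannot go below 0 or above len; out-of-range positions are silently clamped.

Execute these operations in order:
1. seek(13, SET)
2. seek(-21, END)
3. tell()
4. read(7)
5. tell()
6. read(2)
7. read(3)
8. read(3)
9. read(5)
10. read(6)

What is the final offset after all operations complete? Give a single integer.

Answer: 26

Derivation:
After 1 (seek(13, SET)): offset=13
After 2 (seek(-21, END)): offset=5
After 3 (tell()): offset=5
After 4 (read(7)): returned 'R24215F', offset=12
After 5 (tell()): offset=12
After 6 (read(2)): returned 'BS', offset=14
After 7 (read(3)): returned '9XU', offset=17
After 8 (read(3)): returned '0BA', offset=20
After 9 (read(5)): returned '3J661', offset=25
After 10 (read(6)): returned 'I', offset=26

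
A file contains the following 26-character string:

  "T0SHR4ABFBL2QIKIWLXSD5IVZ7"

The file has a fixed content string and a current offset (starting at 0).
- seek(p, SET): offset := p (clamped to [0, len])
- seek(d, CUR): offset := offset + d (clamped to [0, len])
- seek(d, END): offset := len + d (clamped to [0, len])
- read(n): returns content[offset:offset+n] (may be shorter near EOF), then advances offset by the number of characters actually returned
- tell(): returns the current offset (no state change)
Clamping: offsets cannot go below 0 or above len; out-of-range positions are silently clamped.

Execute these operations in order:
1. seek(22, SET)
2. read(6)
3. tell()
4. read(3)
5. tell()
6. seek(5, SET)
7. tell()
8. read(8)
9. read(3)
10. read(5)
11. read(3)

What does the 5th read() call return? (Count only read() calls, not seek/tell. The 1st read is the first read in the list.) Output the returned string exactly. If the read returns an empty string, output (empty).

After 1 (seek(22, SET)): offset=22
After 2 (read(6)): returned 'IVZ7', offset=26
After 3 (tell()): offset=26
After 4 (read(3)): returned '', offset=26
After 5 (tell()): offset=26
After 6 (seek(5, SET)): offset=5
After 7 (tell()): offset=5
After 8 (read(8)): returned '4ABFBL2Q', offset=13
After 9 (read(3)): returned 'IKI', offset=16
After 10 (read(5)): returned 'WLXSD', offset=21
After 11 (read(3)): returned '5IV', offset=24

Answer: WLXSD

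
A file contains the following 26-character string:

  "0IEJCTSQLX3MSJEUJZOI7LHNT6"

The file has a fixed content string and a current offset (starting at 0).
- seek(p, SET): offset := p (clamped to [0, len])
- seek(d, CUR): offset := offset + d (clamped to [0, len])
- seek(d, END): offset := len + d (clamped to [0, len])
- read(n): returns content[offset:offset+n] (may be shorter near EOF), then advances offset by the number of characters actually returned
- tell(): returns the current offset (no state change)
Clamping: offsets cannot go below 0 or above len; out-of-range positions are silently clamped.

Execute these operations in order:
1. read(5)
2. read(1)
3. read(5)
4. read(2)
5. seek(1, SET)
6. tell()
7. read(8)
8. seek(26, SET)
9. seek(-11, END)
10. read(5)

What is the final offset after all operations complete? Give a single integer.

Answer: 20

Derivation:
After 1 (read(5)): returned '0IEJC', offset=5
After 2 (read(1)): returned 'T', offset=6
After 3 (read(5)): returned 'SQLX3', offset=11
After 4 (read(2)): returned 'MS', offset=13
After 5 (seek(1, SET)): offset=1
After 6 (tell()): offset=1
After 7 (read(8)): returned 'IEJCTSQL', offset=9
After 8 (seek(26, SET)): offset=26
After 9 (seek(-11, END)): offset=15
After 10 (read(5)): returned 'UJZOI', offset=20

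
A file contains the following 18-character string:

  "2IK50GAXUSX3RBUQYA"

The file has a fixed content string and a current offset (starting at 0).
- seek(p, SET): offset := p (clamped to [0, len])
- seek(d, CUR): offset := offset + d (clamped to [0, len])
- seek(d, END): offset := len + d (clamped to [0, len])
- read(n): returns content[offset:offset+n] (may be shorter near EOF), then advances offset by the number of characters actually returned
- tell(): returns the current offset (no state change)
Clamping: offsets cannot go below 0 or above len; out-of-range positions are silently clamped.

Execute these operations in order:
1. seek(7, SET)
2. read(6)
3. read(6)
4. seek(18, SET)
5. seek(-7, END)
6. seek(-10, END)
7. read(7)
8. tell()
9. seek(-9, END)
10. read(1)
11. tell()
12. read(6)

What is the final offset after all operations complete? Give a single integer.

After 1 (seek(7, SET)): offset=7
After 2 (read(6)): returned 'XUSX3R', offset=13
After 3 (read(6)): returned 'BUQYA', offset=18
After 4 (seek(18, SET)): offset=18
After 5 (seek(-7, END)): offset=11
After 6 (seek(-10, END)): offset=8
After 7 (read(7)): returned 'USX3RBU', offset=15
After 8 (tell()): offset=15
After 9 (seek(-9, END)): offset=9
After 10 (read(1)): returned 'S', offset=10
After 11 (tell()): offset=10
After 12 (read(6)): returned 'X3RBUQ', offset=16

Answer: 16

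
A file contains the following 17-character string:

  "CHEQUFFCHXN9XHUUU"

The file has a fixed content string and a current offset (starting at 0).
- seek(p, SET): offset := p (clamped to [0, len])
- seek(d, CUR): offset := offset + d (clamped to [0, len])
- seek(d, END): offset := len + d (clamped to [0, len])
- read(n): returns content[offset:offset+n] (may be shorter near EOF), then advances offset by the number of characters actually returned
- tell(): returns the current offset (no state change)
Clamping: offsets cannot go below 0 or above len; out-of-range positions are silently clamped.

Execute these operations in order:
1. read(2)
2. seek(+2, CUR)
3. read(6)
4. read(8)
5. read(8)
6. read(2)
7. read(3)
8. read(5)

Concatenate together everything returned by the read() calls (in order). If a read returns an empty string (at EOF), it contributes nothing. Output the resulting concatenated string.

After 1 (read(2)): returned 'CH', offset=2
After 2 (seek(+2, CUR)): offset=4
After 3 (read(6)): returned 'UFFCHX', offset=10
After 4 (read(8)): returned 'N9XHUUU', offset=17
After 5 (read(8)): returned '', offset=17
After 6 (read(2)): returned '', offset=17
After 7 (read(3)): returned '', offset=17
After 8 (read(5)): returned '', offset=17

Answer: CHUFFCHXN9XHUUU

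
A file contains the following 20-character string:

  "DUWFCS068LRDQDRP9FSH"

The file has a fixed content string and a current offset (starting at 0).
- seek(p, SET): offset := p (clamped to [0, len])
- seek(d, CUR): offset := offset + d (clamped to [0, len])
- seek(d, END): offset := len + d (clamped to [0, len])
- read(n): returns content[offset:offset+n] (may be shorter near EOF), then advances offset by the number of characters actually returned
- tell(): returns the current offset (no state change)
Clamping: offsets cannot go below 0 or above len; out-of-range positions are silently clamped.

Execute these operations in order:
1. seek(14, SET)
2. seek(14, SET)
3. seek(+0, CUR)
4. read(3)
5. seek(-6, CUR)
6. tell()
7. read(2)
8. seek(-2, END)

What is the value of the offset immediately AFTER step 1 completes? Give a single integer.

After 1 (seek(14, SET)): offset=14

Answer: 14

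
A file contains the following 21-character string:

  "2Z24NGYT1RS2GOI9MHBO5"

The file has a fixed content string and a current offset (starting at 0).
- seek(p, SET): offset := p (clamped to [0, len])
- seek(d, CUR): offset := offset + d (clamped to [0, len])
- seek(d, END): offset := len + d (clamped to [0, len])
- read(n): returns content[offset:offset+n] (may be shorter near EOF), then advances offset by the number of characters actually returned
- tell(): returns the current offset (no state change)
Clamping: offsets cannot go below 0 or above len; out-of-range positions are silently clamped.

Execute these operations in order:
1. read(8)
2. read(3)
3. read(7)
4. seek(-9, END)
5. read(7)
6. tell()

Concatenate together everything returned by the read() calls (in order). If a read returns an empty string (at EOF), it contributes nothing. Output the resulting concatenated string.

After 1 (read(8)): returned '2Z24NGYT', offset=8
After 2 (read(3)): returned '1RS', offset=11
After 3 (read(7)): returned '2GOI9MH', offset=18
After 4 (seek(-9, END)): offset=12
After 5 (read(7)): returned 'GOI9MHB', offset=19
After 6 (tell()): offset=19

Answer: 2Z24NGYT1RS2GOI9MHGOI9MHB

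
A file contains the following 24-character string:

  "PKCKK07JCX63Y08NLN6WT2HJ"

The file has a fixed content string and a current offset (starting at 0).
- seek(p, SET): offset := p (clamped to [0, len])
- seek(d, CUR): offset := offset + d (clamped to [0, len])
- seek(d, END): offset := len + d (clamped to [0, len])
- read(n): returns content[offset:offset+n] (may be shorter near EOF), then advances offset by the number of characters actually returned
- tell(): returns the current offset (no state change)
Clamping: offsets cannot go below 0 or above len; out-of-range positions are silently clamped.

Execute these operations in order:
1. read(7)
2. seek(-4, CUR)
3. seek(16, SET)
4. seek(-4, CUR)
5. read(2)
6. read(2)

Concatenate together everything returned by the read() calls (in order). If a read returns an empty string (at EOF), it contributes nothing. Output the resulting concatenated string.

Answer: PKCKK07Y08N

Derivation:
After 1 (read(7)): returned 'PKCKK07', offset=7
After 2 (seek(-4, CUR)): offset=3
After 3 (seek(16, SET)): offset=16
After 4 (seek(-4, CUR)): offset=12
After 5 (read(2)): returned 'Y0', offset=14
After 6 (read(2)): returned '8N', offset=16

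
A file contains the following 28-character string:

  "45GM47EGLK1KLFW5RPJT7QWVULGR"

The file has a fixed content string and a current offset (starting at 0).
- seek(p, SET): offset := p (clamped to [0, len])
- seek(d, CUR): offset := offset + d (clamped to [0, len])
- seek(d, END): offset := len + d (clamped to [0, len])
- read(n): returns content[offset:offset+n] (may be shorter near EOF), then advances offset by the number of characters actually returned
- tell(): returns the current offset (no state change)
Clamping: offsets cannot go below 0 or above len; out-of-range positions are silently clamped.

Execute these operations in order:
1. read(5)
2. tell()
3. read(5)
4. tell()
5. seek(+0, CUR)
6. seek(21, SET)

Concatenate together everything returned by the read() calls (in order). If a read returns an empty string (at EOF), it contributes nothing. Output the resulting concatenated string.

After 1 (read(5)): returned '45GM4', offset=5
After 2 (tell()): offset=5
After 3 (read(5)): returned '7EGLK', offset=10
After 4 (tell()): offset=10
After 5 (seek(+0, CUR)): offset=10
After 6 (seek(21, SET)): offset=21

Answer: 45GM47EGLK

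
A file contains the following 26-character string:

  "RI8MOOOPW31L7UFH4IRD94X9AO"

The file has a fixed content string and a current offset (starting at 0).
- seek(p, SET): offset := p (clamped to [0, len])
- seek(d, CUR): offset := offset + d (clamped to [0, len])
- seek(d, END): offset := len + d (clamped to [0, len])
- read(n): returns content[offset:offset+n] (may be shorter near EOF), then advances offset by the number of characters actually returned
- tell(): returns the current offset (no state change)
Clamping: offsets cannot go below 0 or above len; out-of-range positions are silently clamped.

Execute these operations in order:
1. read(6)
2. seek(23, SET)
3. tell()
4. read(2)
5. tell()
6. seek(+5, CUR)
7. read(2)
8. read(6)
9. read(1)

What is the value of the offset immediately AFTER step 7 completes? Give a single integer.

Answer: 26

Derivation:
After 1 (read(6)): returned 'RI8MOO', offset=6
After 2 (seek(23, SET)): offset=23
After 3 (tell()): offset=23
After 4 (read(2)): returned '9A', offset=25
After 5 (tell()): offset=25
After 6 (seek(+5, CUR)): offset=26
After 7 (read(2)): returned '', offset=26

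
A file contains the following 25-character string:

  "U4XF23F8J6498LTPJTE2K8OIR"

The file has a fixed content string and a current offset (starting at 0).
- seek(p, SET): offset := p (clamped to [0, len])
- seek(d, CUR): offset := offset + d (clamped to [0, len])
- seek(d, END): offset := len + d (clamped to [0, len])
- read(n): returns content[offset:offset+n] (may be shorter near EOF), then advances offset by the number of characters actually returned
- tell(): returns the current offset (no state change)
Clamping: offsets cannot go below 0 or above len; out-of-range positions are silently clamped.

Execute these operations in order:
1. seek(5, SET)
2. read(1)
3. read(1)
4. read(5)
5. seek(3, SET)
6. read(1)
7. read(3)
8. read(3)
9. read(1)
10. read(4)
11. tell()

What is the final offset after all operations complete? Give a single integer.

Answer: 15

Derivation:
After 1 (seek(5, SET)): offset=5
After 2 (read(1)): returned '3', offset=6
After 3 (read(1)): returned 'F', offset=7
After 4 (read(5)): returned '8J649', offset=12
After 5 (seek(3, SET)): offset=3
After 6 (read(1)): returned 'F', offset=4
After 7 (read(3)): returned '23F', offset=7
After 8 (read(3)): returned '8J6', offset=10
After 9 (read(1)): returned '4', offset=11
After 10 (read(4)): returned '98LT', offset=15
After 11 (tell()): offset=15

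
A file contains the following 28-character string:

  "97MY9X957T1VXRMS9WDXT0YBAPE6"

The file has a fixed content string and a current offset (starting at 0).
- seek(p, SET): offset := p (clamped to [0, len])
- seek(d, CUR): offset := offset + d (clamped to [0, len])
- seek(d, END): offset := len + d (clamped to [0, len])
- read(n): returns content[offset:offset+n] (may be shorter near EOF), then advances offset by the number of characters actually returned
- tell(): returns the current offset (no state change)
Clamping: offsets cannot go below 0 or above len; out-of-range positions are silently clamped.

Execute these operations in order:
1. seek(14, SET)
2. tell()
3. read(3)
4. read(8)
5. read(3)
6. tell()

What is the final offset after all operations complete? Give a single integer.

After 1 (seek(14, SET)): offset=14
After 2 (tell()): offset=14
After 3 (read(3)): returned 'MS9', offset=17
After 4 (read(8)): returned 'WDXT0YBA', offset=25
After 5 (read(3)): returned 'PE6', offset=28
After 6 (tell()): offset=28

Answer: 28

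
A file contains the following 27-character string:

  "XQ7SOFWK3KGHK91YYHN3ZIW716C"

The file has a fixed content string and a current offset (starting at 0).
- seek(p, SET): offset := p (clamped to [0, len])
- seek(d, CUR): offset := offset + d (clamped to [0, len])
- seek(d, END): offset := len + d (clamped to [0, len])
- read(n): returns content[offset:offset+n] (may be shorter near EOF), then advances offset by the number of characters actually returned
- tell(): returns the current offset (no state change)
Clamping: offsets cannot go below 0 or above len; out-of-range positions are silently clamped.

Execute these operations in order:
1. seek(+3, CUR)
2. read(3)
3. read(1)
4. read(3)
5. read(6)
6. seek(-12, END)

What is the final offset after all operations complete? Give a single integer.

Answer: 15

Derivation:
After 1 (seek(+3, CUR)): offset=3
After 2 (read(3)): returned 'SOF', offset=6
After 3 (read(1)): returned 'W', offset=7
After 4 (read(3)): returned 'K3K', offset=10
After 5 (read(6)): returned 'GHK91Y', offset=16
After 6 (seek(-12, END)): offset=15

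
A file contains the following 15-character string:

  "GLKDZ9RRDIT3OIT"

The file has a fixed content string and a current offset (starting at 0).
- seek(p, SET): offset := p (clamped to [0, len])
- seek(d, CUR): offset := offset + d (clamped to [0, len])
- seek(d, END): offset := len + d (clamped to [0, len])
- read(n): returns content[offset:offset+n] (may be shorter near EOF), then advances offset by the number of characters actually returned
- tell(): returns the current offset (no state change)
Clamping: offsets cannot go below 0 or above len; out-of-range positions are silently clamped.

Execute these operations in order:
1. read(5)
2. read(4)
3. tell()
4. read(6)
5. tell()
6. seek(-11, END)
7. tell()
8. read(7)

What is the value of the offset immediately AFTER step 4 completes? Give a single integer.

After 1 (read(5)): returned 'GLKDZ', offset=5
After 2 (read(4)): returned '9RRD', offset=9
After 3 (tell()): offset=9
After 4 (read(6)): returned 'IT3OIT', offset=15

Answer: 15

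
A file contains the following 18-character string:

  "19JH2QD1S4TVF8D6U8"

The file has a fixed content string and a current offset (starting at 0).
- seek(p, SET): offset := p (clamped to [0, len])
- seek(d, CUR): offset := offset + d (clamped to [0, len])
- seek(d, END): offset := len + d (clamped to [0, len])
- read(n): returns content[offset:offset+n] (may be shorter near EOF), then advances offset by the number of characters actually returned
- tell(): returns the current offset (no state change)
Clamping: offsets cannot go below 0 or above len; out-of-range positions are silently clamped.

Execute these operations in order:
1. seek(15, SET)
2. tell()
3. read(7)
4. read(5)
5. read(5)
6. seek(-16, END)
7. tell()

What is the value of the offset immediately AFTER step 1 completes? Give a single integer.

After 1 (seek(15, SET)): offset=15

Answer: 15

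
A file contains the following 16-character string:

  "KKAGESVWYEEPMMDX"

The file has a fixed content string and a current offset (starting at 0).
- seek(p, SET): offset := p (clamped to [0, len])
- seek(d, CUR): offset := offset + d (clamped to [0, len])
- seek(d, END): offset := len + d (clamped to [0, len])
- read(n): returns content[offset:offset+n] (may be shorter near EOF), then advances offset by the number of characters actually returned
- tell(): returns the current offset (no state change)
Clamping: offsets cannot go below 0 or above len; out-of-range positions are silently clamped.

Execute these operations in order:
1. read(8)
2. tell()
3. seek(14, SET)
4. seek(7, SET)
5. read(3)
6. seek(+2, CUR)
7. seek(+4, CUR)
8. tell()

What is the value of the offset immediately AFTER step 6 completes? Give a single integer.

After 1 (read(8)): returned 'KKAGESVW', offset=8
After 2 (tell()): offset=8
After 3 (seek(14, SET)): offset=14
After 4 (seek(7, SET)): offset=7
After 5 (read(3)): returned 'WYE', offset=10
After 6 (seek(+2, CUR)): offset=12

Answer: 12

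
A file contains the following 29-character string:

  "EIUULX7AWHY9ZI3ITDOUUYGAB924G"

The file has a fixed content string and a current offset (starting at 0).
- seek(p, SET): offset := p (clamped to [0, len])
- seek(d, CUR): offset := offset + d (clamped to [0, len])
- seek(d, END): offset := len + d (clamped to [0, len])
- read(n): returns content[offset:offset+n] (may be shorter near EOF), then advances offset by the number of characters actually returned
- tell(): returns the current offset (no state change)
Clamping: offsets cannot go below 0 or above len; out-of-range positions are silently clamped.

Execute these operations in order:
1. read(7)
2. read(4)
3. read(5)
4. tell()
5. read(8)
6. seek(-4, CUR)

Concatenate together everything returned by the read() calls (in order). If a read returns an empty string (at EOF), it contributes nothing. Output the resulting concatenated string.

After 1 (read(7)): returned 'EIUULX7', offset=7
After 2 (read(4)): returned 'AWHY', offset=11
After 3 (read(5)): returned '9ZI3I', offset=16
After 4 (tell()): offset=16
After 5 (read(8)): returned 'TDOUUYGA', offset=24
After 6 (seek(-4, CUR)): offset=20

Answer: EIUULX7AWHY9ZI3ITDOUUYGA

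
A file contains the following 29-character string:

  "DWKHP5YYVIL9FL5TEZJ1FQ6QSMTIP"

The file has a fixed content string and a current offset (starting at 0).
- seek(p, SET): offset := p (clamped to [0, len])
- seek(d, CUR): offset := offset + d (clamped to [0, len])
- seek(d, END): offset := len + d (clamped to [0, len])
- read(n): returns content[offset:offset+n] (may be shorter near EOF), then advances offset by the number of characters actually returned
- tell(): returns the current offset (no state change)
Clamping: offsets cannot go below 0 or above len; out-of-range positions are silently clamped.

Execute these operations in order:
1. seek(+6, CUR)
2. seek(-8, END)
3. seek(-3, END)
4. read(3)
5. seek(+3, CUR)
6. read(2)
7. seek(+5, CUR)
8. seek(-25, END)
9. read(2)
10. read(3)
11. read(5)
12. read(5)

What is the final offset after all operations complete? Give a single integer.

After 1 (seek(+6, CUR)): offset=6
After 2 (seek(-8, END)): offset=21
After 3 (seek(-3, END)): offset=26
After 4 (read(3)): returned 'TIP', offset=29
After 5 (seek(+3, CUR)): offset=29
After 6 (read(2)): returned '', offset=29
After 7 (seek(+5, CUR)): offset=29
After 8 (seek(-25, END)): offset=4
After 9 (read(2)): returned 'P5', offset=6
After 10 (read(3)): returned 'YYV', offset=9
After 11 (read(5)): returned 'IL9FL', offset=14
After 12 (read(5)): returned '5TEZJ', offset=19

Answer: 19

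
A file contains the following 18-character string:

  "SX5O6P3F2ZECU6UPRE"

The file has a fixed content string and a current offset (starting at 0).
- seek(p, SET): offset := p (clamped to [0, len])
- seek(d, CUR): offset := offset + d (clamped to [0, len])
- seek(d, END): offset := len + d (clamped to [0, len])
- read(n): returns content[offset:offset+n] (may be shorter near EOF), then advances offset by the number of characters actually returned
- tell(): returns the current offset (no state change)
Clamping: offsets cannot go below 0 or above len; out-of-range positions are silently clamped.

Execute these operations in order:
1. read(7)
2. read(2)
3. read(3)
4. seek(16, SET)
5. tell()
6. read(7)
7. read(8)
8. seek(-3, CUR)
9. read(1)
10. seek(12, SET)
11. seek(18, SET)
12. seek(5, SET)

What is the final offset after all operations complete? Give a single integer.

After 1 (read(7)): returned 'SX5O6P3', offset=7
After 2 (read(2)): returned 'F2', offset=9
After 3 (read(3)): returned 'ZEC', offset=12
After 4 (seek(16, SET)): offset=16
After 5 (tell()): offset=16
After 6 (read(7)): returned 'RE', offset=18
After 7 (read(8)): returned '', offset=18
After 8 (seek(-3, CUR)): offset=15
After 9 (read(1)): returned 'P', offset=16
After 10 (seek(12, SET)): offset=12
After 11 (seek(18, SET)): offset=18
After 12 (seek(5, SET)): offset=5

Answer: 5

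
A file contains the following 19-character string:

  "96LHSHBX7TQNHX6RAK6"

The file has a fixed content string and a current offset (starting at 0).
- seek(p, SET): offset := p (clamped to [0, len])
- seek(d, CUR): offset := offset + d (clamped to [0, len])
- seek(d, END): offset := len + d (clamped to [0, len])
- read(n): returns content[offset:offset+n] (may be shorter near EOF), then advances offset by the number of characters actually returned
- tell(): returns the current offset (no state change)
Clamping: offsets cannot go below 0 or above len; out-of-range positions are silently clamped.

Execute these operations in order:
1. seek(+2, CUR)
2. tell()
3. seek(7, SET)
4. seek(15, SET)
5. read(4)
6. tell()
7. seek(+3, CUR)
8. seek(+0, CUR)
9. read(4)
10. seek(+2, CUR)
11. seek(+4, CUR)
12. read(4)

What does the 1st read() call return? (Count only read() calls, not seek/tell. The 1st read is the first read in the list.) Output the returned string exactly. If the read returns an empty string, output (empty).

Answer: RAK6

Derivation:
After 1 (seek(+2, CUR)): offset=2
After 2 (tell()): offset=2
After 3 (seek(7, SET)): offset=7
After 4 (seek(15, SET)): offset=15
After 5 (read(4)): returned 'RAK6', offset=19
After 6 (tell()): offset=19
After 7 (seek(+3, CUR)): offset=19
After 8 (seek(+0, CUR)): offset=19
After 9 (read(4)): returned '', offset=19
After 10 (seek(+2, CUR)): offset=19
After 11 (seek(+4, CUR)): offset=19
After 12 (read(4)): returned '', offset=19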